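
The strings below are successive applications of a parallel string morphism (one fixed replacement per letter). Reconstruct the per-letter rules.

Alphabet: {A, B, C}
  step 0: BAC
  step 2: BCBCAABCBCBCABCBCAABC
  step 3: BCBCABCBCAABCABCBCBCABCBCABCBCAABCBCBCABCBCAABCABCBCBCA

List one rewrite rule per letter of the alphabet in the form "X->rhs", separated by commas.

  step 2 ⇒ step 3: BCBCAABCBCBCABCBCAABC ⇒ BC·BCA·BC·BCA·ABC·ABC·BC·BCA·BC·BCA·BC·BCA·ABC·BC·BCA·BC·BCA·ABC·ABC·BC·BCA
    A ↦ ABC
    B ↦ BC
    C ↦ BCA

A->ABC, B->BC, C->BCA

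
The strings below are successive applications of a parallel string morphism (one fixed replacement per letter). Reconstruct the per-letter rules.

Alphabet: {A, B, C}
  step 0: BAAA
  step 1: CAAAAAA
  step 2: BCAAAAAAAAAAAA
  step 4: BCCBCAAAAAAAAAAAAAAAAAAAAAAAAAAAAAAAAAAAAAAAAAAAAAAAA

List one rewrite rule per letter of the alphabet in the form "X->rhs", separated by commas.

A->AA, B->C, C->BC

  step 1 ⇒ step 2: CAAAAAA ⇒ BC·AA·AA·AA·AA·AA·AA
    A ↦ AA
    C ↦ BC
  step 0 ⇒ step 1: BAAA ⇒ C·AA·AA·AA
    B ↦ C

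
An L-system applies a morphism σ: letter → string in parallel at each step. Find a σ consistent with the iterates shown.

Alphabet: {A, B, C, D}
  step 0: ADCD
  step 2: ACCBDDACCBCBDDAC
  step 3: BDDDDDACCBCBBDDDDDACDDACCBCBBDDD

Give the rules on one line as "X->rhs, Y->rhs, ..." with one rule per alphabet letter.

A->BD, B->AC, C->DD, D->CB

  step 2 ⇒ step 3: ACCBDDACCBCBDDAC ⇒ BD·DD·DD·AC·CB·CB·BD·DD·DD·AC·DD·AC·CB·CB·BD·DD
    A ↦ BD
    B ↦ AC
    C ↦ DD
    D ↦ CB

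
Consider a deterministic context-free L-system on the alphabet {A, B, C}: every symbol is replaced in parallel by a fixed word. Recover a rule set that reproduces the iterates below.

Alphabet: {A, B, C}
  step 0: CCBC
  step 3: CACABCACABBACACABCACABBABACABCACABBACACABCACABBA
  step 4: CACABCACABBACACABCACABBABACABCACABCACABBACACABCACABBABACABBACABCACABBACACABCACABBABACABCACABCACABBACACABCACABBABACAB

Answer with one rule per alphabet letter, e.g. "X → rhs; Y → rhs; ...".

A->CAB, B->BA, C->CA

  step 3 ⇒ step 4: CACABCACABBACACABCACABBABACABCACABBACACABCACABBA ⇒ CA·CAB·CA·CAB·BA·CA·CAB·CA·CAB·BA·BA·CAB·CA·CAB·CA·CAB·BA·CA·CAB·CA·CAB·BA·BA·CAB·BA·CAB·CA·CAB·BA·CA·CAB·CA·CAB·BA·BA·CAB·CA·CAB·CA·CAB·BA·CA·CAB·CA·CAB·BA·BA·CAB
    A ↦ CAB
    B ↦ BA
    C ↦ CA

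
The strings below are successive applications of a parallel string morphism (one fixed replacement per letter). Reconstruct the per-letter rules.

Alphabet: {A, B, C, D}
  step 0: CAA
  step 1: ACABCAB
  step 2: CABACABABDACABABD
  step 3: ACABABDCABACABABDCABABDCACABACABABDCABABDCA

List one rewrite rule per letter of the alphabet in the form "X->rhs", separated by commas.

A->CAB, B->ABD, C->A, D->CA

  step 2 ⇒ step 3: CABACABABDACABABD ⇒ A·CAB·ABD·CAB·A·CAB·ABD·CAB·ABD·CA·CAB·A·CAB·ABD·CAB·ABD·CA
    A ↦ CAB
    B ↦ ABD
    C ↦ A
    D ↦ CA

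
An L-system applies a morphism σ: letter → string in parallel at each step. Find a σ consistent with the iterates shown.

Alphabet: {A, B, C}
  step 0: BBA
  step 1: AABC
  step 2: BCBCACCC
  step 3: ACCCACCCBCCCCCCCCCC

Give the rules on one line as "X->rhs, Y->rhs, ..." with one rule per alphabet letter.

  step 2 ⇒ step 3: BCBCACCC ⇒ A·CCC·A·CCC·BC·CCC·CCC·CCC
    A ↦ BC
    B ↦ A
    C ↦ CCC

A->BC, B->A, C->CCC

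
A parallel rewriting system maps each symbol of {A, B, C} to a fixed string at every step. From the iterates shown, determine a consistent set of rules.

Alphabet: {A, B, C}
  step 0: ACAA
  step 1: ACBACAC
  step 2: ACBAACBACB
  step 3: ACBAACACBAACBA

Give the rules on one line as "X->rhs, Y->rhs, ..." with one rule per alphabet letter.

A->AC, B->A, C->B

  step 2 ⇒ step 3: ACBAACBACB ⇒ AC·B·A·AC·AC·B·A·AC·B·A
    A ↦ AC
    B ↦ A
    C ↦ B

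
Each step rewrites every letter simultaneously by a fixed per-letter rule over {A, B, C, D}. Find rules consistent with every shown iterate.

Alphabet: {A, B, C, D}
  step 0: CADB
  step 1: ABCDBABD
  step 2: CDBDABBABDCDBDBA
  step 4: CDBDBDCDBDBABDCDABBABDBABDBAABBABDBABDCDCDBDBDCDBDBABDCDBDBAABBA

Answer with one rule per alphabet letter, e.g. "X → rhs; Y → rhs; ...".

  step 1 ⇒ step 2: ABCDBABD ⇒ CD·BD·AB·BA·BD·CD·BD·BA
    A ↦ CD
    B ↦ BD
    C ↦ AB
    D ↦ BA

A->CD, B->BD, C->AB, D->BA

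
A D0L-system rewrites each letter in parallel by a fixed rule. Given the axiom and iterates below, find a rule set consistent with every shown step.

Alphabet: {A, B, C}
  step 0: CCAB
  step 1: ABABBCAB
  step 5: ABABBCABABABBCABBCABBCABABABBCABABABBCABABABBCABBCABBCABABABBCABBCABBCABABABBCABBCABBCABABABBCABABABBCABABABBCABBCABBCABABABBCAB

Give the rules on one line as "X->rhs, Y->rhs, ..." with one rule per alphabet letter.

A->BC, B->AB, C->AB

  step 0 ⇒ step 1: CCAB ⇒ AB·AB·BC·AB
    A ↦ BC
    B ↦ AB
    C ↦ AB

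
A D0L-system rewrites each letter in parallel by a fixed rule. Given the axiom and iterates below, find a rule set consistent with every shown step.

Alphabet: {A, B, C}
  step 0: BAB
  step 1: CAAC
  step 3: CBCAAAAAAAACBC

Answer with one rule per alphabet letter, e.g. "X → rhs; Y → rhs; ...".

  step 0 ⇒ step 1: BAB ⇒ C·AA·C
    A ↦ AA
    B ↦ C
    C ↦ CB  (constrained at step 1)

A->AA, B->C, C->CB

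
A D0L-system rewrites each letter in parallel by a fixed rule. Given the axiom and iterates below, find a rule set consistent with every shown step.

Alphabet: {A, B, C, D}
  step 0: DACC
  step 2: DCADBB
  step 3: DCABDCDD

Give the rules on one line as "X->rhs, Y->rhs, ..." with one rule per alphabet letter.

  step 2 ⇒ step 3: DCADBB ⇒ DC·A·B·DC·D·D
    A ↦ B
    B ↦ D
    C ↦ A
    D ↦ DC

A->B, B->D, C->A, D->DC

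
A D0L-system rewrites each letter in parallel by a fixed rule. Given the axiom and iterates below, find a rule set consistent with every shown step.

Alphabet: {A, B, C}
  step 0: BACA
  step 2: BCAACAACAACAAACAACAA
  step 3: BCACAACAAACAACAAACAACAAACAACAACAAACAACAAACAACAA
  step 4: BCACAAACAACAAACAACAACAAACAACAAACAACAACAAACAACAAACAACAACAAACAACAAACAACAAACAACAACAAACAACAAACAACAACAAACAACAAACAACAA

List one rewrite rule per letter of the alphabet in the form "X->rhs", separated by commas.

A->CAA, B->BC, C->A

  step 3 ⇒ step 4: BCACAACAAACAACAAACAACAAACAACAACAAACAACAAACAACAA ⇒ BC·A·CAA·A·CAA·CAA·A·CAA·CAA·CAA·A·CAA·CAA·A·CAA·CAA·CAA·A·CAA·CAA·A·CAA·CAA·CAA·A·CAA·CAA·A·CAA·CAA·A·CAA·CAA·CAA·A·CAA·CAA·A·CAA·CAA·CAA·A·CAA·CAA·A·CAA·CAA
    A ↦ CAA
    B ↦ BC
    C ↦ A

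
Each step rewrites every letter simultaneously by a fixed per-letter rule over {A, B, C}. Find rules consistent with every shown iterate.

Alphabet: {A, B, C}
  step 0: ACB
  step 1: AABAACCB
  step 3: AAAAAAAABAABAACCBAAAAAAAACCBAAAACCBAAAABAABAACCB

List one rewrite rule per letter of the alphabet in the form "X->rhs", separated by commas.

A->AA, B->CCB, C->BAA

  step 0 ⇒ step 1: ACB ⇒ AA·BAA·CCB
    A ↦ AA
    B ↦ CCB
    C ↦ BAA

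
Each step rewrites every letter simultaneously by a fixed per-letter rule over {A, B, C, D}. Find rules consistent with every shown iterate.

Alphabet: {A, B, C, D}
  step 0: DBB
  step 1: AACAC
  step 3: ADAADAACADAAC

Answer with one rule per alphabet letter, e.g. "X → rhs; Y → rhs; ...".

  step 0 ⇒ step 1: DBB ⇒ A·AC·AC
    B ↦ AC
    D ↦ A
    A ↦ AD  (constrained at step 1)
    C ↦ B  (constrained at step 1)

A->AD, B->AC, C->B, D->A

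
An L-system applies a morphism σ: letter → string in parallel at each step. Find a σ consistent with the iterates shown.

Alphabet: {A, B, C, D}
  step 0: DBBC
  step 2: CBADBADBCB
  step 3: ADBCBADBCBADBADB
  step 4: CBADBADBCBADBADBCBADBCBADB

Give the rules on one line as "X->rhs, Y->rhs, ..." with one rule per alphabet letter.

  step 3 ⇒ step 4: ADBCBADBCBADBADB ⇒ CB·A·DB·A·DB·CB·A·DB·A·DB·CB·A·DB·CB·A·DB
    A ↦ CB
    B ↦ DB
    C ↦ A
    D ↦ A

A->CB, B->DB, C->A, D->A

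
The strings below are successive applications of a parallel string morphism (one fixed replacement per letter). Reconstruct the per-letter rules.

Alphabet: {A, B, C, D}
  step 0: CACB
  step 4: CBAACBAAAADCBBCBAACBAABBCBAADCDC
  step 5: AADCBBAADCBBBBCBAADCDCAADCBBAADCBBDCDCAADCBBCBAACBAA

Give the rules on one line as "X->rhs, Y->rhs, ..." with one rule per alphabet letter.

  step 4 ⇒ step 5: CBAACBAAAADCBBCBAACBAABBCBAADCDC ⇒ AA·DC·B·B·AA·DC·B·B·B·B·CB·AA·DC·DC·AA·DC·B·B·AA·DC·B·B·DC·DC·AA·DC·B·B·CB·AA·CB·AA
    A ↦ B
    B ↦ DC
    C ↦ AA
    D ↦ CB

A->B, B->DC, C->AA, D->CB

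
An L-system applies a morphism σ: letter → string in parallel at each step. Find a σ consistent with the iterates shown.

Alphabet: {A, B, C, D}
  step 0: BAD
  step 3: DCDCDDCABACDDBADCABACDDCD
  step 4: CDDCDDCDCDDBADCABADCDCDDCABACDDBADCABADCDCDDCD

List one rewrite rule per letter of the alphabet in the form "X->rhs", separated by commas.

  step 3 ⇒ step 4: DCDCDDCABACDDBADCABACDDCD ⇒ CD·D·CD·D·CD·CD·D·BA·DCA·BA·D·CD·CD·DCA·BA·CD·D·BA·DCA·BA·D·CD·CD·D·CD
    A ↦ BA
    B ↦ DCA
    C ↦ D
    D ↦ CD

A->BA, B->DCA, C->D, D->CD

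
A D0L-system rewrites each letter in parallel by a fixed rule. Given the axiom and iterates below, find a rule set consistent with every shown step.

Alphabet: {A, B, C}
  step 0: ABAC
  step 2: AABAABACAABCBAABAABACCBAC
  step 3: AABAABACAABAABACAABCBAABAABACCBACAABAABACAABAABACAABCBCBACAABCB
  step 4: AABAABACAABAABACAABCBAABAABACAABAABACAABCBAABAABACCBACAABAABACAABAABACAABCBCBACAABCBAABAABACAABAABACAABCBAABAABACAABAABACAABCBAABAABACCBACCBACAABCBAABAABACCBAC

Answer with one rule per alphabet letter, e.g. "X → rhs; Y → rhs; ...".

  step 3 ⇒ step 4: AABAABACAABAABACAABCBAABAABACCBACAABAABACAABAABACAABCBCBACAABCB ⇒ AAB·AAB·AC·AAB·AAB·AC·AAB·CB·AAB·AAB·AC·AAB·AAB·AC·AAB·CB·AAB·AAB·AC·CB·AC·AAB·AAB·AC·AAB·AAB·AC·AAB·CB·CB·AC·AAB·CB·AAB·AAB·AC·AAB·AAB·AC·AAB·CB·AAB·AAB·AC·AAB·AAB·AC·AAB·CB·AAB·AAB·AC·CB·AC·CB·AC·AAB·CB·AAB·AAB·AC·CB·AC
    A ↦ AAB
    B ↦ AC
    C ↦ CB

A->AAB, B->AC, C->CB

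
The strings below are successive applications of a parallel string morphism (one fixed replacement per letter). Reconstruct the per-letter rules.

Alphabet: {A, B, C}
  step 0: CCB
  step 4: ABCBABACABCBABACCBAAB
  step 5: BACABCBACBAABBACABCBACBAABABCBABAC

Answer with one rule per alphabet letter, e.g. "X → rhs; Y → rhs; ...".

  step 4 ⇒ step 5: ABCBABACABCBABACCBAAB ⇒ BA·C·AB·C·BA·C·BA·AB·BA·C·AB·C·BA·C·BA·AB·AB·C·BA·BA·C
    A ↦ BA
    B ↦ C
    C ↦ AB

A->BA, B->C, C->AB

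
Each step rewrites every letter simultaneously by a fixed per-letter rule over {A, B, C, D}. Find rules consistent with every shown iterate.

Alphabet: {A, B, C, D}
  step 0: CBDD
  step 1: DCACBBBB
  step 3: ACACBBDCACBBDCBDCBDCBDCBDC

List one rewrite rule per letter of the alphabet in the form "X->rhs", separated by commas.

  step 0 ⇒ step 1: CBDD ⇒ DC·AC·BB·BB
    B ↦ AC
    C ↦ DC
    D ↦ BB
    A ↦ B  (constrained at step 1)

A->B, B->AC, C->DC, D->BB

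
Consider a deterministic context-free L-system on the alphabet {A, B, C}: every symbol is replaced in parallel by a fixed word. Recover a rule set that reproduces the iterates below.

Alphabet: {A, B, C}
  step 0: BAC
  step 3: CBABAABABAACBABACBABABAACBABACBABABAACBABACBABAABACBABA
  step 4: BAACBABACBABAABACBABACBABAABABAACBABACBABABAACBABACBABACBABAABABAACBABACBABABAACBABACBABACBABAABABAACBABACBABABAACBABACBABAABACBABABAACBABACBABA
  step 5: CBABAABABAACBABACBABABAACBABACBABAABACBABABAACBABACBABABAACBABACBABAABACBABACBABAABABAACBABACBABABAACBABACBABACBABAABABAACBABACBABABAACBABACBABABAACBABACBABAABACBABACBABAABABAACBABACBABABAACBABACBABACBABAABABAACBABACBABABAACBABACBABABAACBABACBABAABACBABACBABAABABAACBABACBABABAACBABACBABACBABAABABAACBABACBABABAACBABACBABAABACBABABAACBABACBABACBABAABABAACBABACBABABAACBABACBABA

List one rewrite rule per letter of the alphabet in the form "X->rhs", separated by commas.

A->ABA, B->CB, C->BAA

  step 4 ⇒ step 5: BAACBABACBABAABACBABACBABAABABAACBABACBABABAACBABACBABACBABAABABAACBABACBABABAACBABACBABACBABAABABAACBABACBABABAACBABACBABAABACBABABAACBABACBABA ⇒ CB·ABA·ABA·BAA·CB·ABA·CB·ABA·BAA·CB·ABA·CB·ABA·ABA·CB·ABA·BAA·CB·ABA·CB·ABA·BAA·CB·ABA·CB·ABA·ABA·CB·ABA·CB·ABA·ABA·BAA·CB·ABA·CB·ABA·BAA·CB·ABA·CB·ABA·CB·ABA·ABA·BAA·CB·ABA·CB·ABA·BAA·CB·ABA·CB·ABA·BAA·CB·ABA·CB·ABA·ABA·CB·ABA·CB·ABA·ABA·BAA·CB·ABA·CB·ABA·BAA·CB·ABA·CB·ABA·CB·ABA·ABA·BAA·CB·ABA·CB·ABA·BAA·CB·ABA·CB·ABA·BAA·CB·ABA·CB·ABA·ABA·CB·ABA·CB·ABA·ABA·BAA·CB·ABA·CB·ABA·BAA·CB·ABA·CB·ABA·CB·ABA·ABA·BAA·CB·ABA·CB·ABA·BAA·CB·ABA·CB·ABA·ABA·CB·ABA·BAA·CB·ABA·CB·ABA·CB·ABA·ABA·BAA·CB·ABA·CB·ABA·BAA·CB·ABA·CB·ABA
    A ↦ ABA
    B ↦ CB
    C ↦ BAA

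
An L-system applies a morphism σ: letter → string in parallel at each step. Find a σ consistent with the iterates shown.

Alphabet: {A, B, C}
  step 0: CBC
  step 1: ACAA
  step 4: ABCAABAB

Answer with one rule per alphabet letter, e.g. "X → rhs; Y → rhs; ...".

A->B, B->CA, C->A

  step 0 ⇒ step 1: CBC ⇒ A·CA·A
    B ↦ CA
    C ↦ A
    A ↦ B  (constrained at step 1)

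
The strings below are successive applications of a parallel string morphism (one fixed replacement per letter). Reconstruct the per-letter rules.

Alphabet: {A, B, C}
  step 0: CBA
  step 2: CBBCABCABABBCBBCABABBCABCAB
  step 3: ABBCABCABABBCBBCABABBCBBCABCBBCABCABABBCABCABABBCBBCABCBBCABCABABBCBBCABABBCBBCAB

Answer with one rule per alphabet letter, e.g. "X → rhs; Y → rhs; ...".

A->CBB, B->CAB, C->ABB

  step 2 ⇒ step 3: CBBCABCABABBCBBCABABBCABCAB ⇒ ABB·CAB·CAB·ABB·CBB·CAB·ABB·CBB·CAB·CBB·CAB·CAB·ABB·CAB·CAB·ABB·CBB·CAB·CBB·CAB·CAB·ABB·CBB·CAB·ABB·CBB·CAB
    A ↦ CBB
    B ↦ CAB
    C ↦ ABB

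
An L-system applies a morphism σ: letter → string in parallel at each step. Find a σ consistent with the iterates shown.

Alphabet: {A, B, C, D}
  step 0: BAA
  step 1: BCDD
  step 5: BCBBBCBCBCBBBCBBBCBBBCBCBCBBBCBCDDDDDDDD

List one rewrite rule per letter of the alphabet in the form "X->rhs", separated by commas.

A->D, B->BC, C->BB, D->AA

  step 0 ⇒ step 1: BAA ⇒ BC·D·D
    A ↦ D
    B ↦ BC
    C ↦ BB  (constrained at step 1)
    D ↦ AA  (constrained at step 1)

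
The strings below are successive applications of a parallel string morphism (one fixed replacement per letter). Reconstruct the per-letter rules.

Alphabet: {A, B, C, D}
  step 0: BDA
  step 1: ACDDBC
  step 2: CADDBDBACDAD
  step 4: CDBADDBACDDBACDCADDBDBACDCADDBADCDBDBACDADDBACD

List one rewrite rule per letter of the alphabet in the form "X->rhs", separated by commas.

A->C, B->ACD, C->AD, D->DB

  step 1 ⇒ step 2: ACDDBC ⇒ C·AD·DB·DB·ACD·AD
    A ↦ C
    B ↦ ACD
    C ↦ AD
    D ↦ DB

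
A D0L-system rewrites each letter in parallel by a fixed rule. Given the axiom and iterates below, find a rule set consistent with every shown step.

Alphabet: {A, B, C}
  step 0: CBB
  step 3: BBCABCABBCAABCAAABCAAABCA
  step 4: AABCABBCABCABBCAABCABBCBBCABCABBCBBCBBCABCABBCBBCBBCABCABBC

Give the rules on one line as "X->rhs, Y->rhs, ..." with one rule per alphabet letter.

A->BBC, B->A, C->BCA

  step 3 ⇒ step 4: BBCABCABBCAABCAAABCAAABCA ⇒ A·A·BCA·BBC·A·BCA·BBC·A·A·BCA·BBC·BBC·A·BCA·BBC·BBC·BBC·A·BCA·BBC·BBC·BBC·A·BCA·BBC
    A ↦ BBC
    B ↦ A
    C ↦ BCA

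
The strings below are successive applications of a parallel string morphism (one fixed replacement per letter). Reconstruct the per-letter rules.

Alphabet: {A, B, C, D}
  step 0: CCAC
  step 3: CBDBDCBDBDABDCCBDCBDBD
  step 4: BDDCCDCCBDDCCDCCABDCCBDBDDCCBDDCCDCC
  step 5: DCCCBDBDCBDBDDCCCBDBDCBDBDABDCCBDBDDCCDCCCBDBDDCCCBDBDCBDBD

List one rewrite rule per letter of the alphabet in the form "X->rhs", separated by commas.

A->AB, B->DC, C->BD, D->C

  step 4 ⇒ step 5: BDDCCDCCBDDCCDCCABDCCBDBDDCCBDDCCDCC ⇒ DC·C·C·BD·BD·C·BD·BD·DC·C·C·BD·BD·C·BD·BD·AB·DC·C·BD·BD·DC·C·DC·C·C·BD·BD·DC·C·C·BD·BD·C·BD·BD
    A ↦ AB
    B ↦ DC
    C ↦ BD
    D ↦ C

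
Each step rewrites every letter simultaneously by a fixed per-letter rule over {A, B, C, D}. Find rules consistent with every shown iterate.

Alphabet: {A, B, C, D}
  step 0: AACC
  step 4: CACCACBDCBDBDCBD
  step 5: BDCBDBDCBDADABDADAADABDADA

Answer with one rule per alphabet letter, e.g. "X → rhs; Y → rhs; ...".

A->C, B->AD, C->BD, D->A

  step 4 ⇒ step 5: CACCACBDCBDBDCBD ⇒ BD·C·BD·BD·C·BD·AD·A·BD·AD·A·AD·A·BD·AD·A
    A ↦ C
    B ↦ AD
    C ↦ BD
    D ↦ A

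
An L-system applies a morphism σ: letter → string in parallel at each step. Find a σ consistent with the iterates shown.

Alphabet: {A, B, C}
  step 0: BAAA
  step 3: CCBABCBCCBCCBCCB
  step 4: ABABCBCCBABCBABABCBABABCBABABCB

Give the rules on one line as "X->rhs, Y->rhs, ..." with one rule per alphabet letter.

A->C, B->CB, C->AB

  step 3 ⇒ step 4: CCBABCBCCBCCBCCB ⇒ AB·AB·CB·C·CB·AB·CB·AB·AB·CB·AB·AB·CB·AB·AB·CB
    A ↦ C
    B ↦ CB
    C ↦ AB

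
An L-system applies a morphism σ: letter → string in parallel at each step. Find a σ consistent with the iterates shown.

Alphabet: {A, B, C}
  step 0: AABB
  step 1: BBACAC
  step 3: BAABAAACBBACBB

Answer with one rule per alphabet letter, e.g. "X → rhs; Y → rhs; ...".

  step 0 ⇒ step 1: AABB ⇒ B·B·AC·AC
    A ↦ B
    B ↦ AC
    C ↦ AA  (constrained at step 1)

A->B, B->AC, C->AA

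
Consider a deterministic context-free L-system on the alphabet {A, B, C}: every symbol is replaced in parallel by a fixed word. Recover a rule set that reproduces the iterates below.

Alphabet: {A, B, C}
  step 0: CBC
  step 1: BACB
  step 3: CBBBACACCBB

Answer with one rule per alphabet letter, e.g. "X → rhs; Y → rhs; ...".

A->CB, B->AC, C->B

  step 0 ⇒ step 1: CBC ⇒ B·AC·B
    B ↦ AC
    C ↦ B
    A ↦ CB  (constrained at step 1)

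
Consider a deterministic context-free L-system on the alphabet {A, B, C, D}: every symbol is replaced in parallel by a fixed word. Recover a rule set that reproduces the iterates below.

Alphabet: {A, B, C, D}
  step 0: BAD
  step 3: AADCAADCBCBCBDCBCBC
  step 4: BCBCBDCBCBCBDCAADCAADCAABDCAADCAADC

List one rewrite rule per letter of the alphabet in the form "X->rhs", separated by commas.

  step 3 ⇒ step 4: AADCAADCBCBCBDCBCBC ⇒ BC·BC·B·DC·BC·BC·B·DC·AA·DC·AA·DC·AA·B·DC·AA·DC·AA·DC
    A ↦ BC
    B ↦ AA
    C ↦ DC
    D ↦ B

A->BC, B->AA, C->DC, D->B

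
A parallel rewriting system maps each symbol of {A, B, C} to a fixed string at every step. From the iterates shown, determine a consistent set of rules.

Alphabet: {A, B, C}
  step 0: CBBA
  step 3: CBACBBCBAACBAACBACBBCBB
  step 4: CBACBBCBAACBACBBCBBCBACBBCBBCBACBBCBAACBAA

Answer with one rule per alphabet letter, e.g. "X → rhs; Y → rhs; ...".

A->CBB, B->A, C->CB

  step 3 ⇒ step 4: CBACBBCBAACBAACBACBBCBB ⇒ CB·A·CBB·CB·A·A·CB·A·CBB·CBB·CB·A·CBB·CBB·CB·A·CBB·CB·A·A·CB·A·A
    A ↦ CBB
    B ↦ A
    C ↦ CB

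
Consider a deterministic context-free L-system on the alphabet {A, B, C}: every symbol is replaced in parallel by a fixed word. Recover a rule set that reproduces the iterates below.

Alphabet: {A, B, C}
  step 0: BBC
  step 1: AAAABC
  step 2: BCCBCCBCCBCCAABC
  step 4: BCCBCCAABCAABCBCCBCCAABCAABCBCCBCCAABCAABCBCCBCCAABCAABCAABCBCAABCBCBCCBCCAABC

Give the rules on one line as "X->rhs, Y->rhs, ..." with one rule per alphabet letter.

A->BCC, B->AA, C->BC

  step 1 ⇒ step 2: AAAABC ⇒ BCC·BCC·BCC·BCC·AA·BC
    A ↦ BCC
    B ↦ AA
    C ↦ BC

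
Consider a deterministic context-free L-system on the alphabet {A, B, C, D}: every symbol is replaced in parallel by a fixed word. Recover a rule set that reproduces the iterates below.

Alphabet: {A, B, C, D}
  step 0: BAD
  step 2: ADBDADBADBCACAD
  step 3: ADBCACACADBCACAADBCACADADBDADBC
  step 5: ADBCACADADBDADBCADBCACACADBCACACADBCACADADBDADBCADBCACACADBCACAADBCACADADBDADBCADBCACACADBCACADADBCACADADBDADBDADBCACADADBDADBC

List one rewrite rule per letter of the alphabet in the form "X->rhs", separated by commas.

A->ADB, B->ACA, C->D, D->C

  step 2 ⇒ step 3: ADBDADBADBCACAD ⇒ ADB·C·ACA·C·ADB·C·ACA·ADB·C·ACA·D·ADB·D·ADB·C
    A ↦ ADB
    B ↦ ACA
    C ↦ D
    D ↦ C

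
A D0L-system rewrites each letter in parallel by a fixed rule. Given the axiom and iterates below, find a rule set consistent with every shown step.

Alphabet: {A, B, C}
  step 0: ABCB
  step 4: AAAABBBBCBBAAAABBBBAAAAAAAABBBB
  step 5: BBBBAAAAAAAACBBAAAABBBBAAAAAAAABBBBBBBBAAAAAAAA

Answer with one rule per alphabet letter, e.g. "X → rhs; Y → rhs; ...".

A->B, B->AA, C->CBB

  step 4 ⇒ step 5: AAAABBBBCBBAAAABBBBAAAAAAAABBBB ⇒ B·B·B·B·AA·AA·AA·AA·CBB·AA·AA·B·B·B·B·AA·AA·AA·AA·B·B·B·B·B·B·B·B·AA·AA·AA·AA
    A ↦ B
    B ↦ AA
    C ↦ CBB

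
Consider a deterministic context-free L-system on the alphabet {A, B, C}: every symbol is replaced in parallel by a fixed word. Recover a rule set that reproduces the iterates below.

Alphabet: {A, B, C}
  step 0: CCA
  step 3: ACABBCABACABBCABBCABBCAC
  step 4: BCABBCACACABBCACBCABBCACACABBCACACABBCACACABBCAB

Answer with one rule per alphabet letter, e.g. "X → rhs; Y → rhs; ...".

  step 3 ⇒ step 4: ACABBCABACABBCABBCABBCAC ⇒ BC·AB·BC·AC·AC·AB·BC·AC·BC·AB·BC·AC·AC·AB·BC·AC·AC·AB·BC·AC·AC·AB·BC·AB
    A ↦ BC
    B ↦ AC
    C ↦ AB

A->BC, B->AC, C->AB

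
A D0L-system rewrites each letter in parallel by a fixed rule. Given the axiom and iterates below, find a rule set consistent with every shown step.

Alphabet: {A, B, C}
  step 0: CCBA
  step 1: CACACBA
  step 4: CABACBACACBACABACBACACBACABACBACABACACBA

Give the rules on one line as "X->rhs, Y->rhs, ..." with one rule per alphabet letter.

A->BA, B->C, C->CA

  step 0 ⇒ step 1: CCBA ⇒ CA·CA·C·BA
    A ↦ BA
    B ↦ C
    C ↦ CA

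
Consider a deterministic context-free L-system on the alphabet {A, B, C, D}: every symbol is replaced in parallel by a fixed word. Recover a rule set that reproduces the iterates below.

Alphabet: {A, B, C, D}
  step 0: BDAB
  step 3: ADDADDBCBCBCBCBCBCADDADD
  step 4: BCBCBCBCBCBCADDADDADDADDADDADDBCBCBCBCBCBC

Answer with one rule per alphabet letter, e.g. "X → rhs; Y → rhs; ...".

A->BC, B->AD, C->D, D->BC

  step 3 ⇒ step 4: ADDADDBCBCBCBCBCBCADDADD ⇒ BC·BC·BC·BC·BC·BC·AD·D·AD·D·AD·D·AD·D·AD·D·AD·D·BC·BC·BC·BC·BC·BC
    A ↦ BC
    B ↦ AD
    C ↦ D
    D ↦ BC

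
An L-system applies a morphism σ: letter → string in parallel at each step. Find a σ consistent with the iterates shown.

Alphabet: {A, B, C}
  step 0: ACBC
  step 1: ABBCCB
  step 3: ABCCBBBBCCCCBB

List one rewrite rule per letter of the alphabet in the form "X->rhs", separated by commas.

A->AB, B->CC, C->B

  step 0 ⇒ step 1: ACBC ⇒ AB·B·CC·B
    A ↦ AB
    B ↦ CC
    C ↦ B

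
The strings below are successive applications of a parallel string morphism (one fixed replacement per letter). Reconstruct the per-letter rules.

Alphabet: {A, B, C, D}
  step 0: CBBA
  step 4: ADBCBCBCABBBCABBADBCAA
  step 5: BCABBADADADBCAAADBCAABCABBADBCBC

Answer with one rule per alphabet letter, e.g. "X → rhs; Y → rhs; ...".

A->BC, B->A, C->D, D->ABB

  step 4 ⇒ step 5: ADBCBCBCABBBCABBADBCAA ⇒ BC·ABB·A·D·A·D·A·D·BC·A·A·A·D·BC·A·A·BC·ABB·A·D·BC·BC
    A ↦ BC
    B ↦ A
    C ↦ D
    D ↦ ABB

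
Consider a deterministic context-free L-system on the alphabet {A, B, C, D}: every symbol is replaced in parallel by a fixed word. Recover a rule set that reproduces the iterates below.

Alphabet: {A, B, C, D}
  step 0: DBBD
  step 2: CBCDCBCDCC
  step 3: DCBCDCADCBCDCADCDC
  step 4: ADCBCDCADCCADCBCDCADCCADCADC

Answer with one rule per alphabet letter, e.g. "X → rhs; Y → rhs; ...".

A->C, B->BC, C->DC, D->A

  step 3 ⇒ step 4: DCBCDCADCBCDCADCDC ⇒ A·DC·BC·DC·A·DC·C·A·DC·BC·DC·A·DC·C·A·DC·A·DC
    A ↦ C
    B ↦ BC
    C ↦ DC
    D ↦ A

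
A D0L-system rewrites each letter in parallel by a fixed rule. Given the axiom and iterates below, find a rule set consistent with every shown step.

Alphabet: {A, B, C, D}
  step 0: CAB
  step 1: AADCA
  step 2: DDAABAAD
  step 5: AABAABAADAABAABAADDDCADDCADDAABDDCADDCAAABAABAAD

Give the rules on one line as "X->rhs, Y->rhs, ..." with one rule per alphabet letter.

A->D, B->CA, C->AA, D->AAB

  step 1 ⇒ step 2: AADCA ⇒ D·D·AAB·AA·D
    A ↦ D
    C ↦ AA
    D ↦ AAB
  step 0 ⇒ step 1: CAB ⇒ AA·D·CA
    B ↦ CA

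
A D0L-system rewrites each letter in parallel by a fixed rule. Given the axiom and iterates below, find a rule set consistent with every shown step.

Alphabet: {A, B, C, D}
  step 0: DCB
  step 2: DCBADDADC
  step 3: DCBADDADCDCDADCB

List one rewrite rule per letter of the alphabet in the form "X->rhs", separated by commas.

  step 2 ⇒ step 3: DCBADDADC ⇒ DC·B·AD·DA·DC·DC·DA·DC·B
    A ↦ DA
    B ↦ AD
    C ↦ B
    D ↦ DC

A->DA, B->AD, C->B, D->DC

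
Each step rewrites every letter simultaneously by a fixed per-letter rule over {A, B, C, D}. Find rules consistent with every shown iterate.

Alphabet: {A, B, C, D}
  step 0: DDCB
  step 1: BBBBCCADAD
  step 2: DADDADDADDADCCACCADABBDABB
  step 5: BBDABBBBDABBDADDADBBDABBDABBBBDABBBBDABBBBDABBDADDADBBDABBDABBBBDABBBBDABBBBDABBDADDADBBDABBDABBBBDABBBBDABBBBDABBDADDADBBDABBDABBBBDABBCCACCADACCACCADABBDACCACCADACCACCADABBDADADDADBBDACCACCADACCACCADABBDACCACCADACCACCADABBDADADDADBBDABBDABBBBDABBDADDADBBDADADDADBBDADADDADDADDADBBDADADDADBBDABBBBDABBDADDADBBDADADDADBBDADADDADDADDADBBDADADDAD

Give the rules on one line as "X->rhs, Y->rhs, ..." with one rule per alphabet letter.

A->DA, B->DAD, C->CCA, D->BB

  step 1 ⇒ step 2: BBBBCCADAD ⇒ DAD·DAD·DAD·DAD·CCA·CCA·DA·BB·DA·BB
    A ↦ DA
    B ↦ DAD
    C ↦ CCA
    D ↦ BB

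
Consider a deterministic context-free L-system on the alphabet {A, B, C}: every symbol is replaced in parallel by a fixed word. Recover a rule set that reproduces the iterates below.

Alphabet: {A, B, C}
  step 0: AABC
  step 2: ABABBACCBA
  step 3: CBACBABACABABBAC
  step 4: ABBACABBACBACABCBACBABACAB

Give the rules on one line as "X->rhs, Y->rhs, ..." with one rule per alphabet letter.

A->C, B->BA, C->AB

  step 3 ⇒ step 4: CBACBABACABABBAC ⇒ AB·BA·C·AB·BA·C·BA·C·AB·C·BA·C·BA·BA·C·AB
    A ↦ C
    B ↦ BA
    C ↦ AB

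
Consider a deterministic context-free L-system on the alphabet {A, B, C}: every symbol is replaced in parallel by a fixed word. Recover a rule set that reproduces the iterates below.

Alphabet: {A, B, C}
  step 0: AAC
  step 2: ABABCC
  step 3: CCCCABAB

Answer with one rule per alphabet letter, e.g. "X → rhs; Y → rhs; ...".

A->C, B->C, C->AB

  step 2 ⇒ step 3: ABABCC ⇒ C·C·C·C·AB·AB
    A ↦ C
    B ↦ C
    C ↦ AB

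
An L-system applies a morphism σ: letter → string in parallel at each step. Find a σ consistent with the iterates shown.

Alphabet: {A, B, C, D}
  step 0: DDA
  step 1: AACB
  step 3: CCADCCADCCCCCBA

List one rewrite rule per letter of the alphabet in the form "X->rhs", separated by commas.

A->CB, B->AD, C->CC, D->A

  step 0 ⇒ step 1: DDA ⇒ A·A·CB
    A ↦ CB
    D ↦ A
    B ↦ AD  (constrained at step 1)
    C ↦ CC  (constrained at step 1)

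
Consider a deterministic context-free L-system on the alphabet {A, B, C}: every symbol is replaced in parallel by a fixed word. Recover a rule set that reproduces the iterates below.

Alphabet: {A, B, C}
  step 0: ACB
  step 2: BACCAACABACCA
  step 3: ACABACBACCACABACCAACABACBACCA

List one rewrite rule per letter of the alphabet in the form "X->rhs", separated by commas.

  step 2 ⇒ step 3: BACCAACABACCA ⇒ A·CA·BAC·BAC·CA·CA·BAC·CA·A·CA·BAC·BAC·CA
    A ↦ CA
    B ↦ A
    C ↦ BAC

A->CA, B->A, C->BAC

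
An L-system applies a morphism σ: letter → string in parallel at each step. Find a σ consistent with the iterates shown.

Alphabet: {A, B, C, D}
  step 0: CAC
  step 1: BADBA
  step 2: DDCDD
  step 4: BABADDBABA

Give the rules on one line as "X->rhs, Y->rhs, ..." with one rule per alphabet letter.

  step 1 ⇒ step 2: BADBA ⇒ D·D·C·D·D
    A ↦ D
    B ↦ D
    D ↦ C
  step 0 ⇒ step 1: CAC ⇒ BA·D·BA
    C ↦ BA

A->D, B->D, C->BA, D->C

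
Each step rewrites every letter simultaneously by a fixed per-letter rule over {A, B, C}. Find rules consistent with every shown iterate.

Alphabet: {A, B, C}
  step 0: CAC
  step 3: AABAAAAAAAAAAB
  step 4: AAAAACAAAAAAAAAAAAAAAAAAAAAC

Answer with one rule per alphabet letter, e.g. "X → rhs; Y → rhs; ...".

  step 3 ⇒ step 4: AABAAAAAAAAAAB ⇒ AA·AA·AC·AA·AA·AA·AA·AA·AA·AA·AA·AA·AA·AC
    A ↦ AA
    B ↦ AC
    C ↦ B  (constrained at step 0)

A->AA, B->AC, C->B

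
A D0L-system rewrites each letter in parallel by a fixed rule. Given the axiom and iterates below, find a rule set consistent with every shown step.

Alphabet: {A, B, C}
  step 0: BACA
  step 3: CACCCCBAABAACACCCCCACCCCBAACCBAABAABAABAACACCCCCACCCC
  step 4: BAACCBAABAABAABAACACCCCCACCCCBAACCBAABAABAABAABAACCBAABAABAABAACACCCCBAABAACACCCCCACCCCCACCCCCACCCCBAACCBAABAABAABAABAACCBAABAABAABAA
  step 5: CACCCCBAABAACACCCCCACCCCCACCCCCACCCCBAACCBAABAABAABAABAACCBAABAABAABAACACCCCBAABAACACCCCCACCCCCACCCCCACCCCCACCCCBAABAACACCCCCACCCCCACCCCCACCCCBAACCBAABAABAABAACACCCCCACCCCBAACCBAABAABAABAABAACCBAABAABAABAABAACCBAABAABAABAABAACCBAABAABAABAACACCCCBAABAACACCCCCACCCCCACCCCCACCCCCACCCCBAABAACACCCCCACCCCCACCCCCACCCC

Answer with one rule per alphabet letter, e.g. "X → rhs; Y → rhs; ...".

  step 4 ⇒ step 5: BAACCBAABAABAABAACACCCCCACCCCBAACCBAABAABAABAABAACCBAABAABAABAACACCCCBAABAACACCCCCACCCCCACCCCCACCCCBAACCBAABAABAABAABAACCBAABAABAABAA ⇒ CA·CC·CC·BAA·BAA·CA·CC·CC·CA·CC·CC·CA·CC·CC·CA·CC·CC·BAA·CC·BAA·BAA·BAA·BAA·BAA·CC·BAA·BAA·BAA·BAA·CA·CC·CC·BAA·BAA·CA·CC·CC·CA·CC·CC·CA·CC·CC·CA·CC·CC·CA·CC·CC·BAA·BAA·CA·CC·CC·CA·CC·CC·CA·CC·CC·CA·CC·CC·BAA·CC·BAA·BAA·BAA·BAA·CA·CC·CC·CA·CC·CC·BAA·CC·BAA·BAA·BAA·BAA·BAA·CC·BAA·BAA·BAA·BAA·BAA·CC·BAA·BAA·BAA·BAA·BAA·CC·BAA·BAA·BAA·BAA·CA·CC·CC·BAA·BAA·CA·CC·CC·CA·CC·CC·CA·CC·CC·CA·CC·CC·CA·CC·CC·BAA·BAA·CA·CC·CC·CA·CC·CC·CA·CC·CC·CA·CC·CC
    A ↦ CC
    B ↦ CA
    C ↦ BAA

A->CC, B->CA, C->BAA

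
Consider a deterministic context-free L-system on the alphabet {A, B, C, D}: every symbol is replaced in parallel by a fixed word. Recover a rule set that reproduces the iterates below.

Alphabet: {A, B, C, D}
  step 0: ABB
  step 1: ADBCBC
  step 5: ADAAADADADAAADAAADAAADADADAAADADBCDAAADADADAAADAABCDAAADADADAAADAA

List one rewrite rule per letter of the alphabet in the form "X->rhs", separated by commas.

A->AD, B->BC, C->D, D->AA

  step 0 ⇒ step 1: ABB ⇒ AD·BC·BC
    A ↦ AD
    B ↦ BC
    C ↦ D  (constrained at step 1)
    D ↦ AA  (constrained at step 1)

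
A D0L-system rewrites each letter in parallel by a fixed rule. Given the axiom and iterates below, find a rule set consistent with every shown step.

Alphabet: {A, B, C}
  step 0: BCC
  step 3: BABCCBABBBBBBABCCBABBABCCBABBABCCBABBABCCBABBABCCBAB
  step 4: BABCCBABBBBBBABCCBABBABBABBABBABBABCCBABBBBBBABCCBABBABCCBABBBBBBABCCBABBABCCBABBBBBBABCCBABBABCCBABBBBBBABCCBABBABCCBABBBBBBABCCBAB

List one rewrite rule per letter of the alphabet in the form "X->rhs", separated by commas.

A->CC, B->BAB, C->BB

  step 3 ⇒ step 4: BABCCBABBBBBBABCCBABBABCCBABBABCCBABBABCCBABBABCCBAB ⇒ BAB·CC·BAB·BB·BB·BAB·CC·BAB·BAB·BAB·BAB·BAB·BAB·CC·BAB·BB·BB·BAB·CC·BAB·BAB·CC·BAB·BB·BB·BAB·CC·BAB·BAB·CC·BAB·BB·BB·BAB·CC·BAB·BAB·CC·BAB·BB·BB·BAB·CC·BAB·BAB·CC·BAB·BB·BB·BAB·CC·BAB
    A ↦ CC
    B ↦ BAB
    C ↦ BB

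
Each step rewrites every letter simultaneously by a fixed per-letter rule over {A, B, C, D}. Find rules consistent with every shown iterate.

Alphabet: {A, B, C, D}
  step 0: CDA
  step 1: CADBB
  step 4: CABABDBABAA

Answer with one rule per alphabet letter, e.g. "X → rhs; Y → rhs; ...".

  step 0 ⇒ step 1: CDA ⇒ CA·DB·B
    A ↦ B
    C ↦ CA
    D ↦ DB
    B ↦ A  (constrained at step 1)

A->B, B->A, C->CA, D->DB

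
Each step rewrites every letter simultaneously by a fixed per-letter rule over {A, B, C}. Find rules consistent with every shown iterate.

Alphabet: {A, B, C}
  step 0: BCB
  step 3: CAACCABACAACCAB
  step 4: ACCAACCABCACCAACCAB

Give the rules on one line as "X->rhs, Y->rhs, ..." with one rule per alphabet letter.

  step 3 ⇒ step 4: CAACCABACAACCAB ⇒ A·C·C·A·A·C·CAB·C·A·C·C·A·A·C·CAB
    A ↦ C
    B ↦ CAB
    C ↦ A

A->C, B->CAB, C->A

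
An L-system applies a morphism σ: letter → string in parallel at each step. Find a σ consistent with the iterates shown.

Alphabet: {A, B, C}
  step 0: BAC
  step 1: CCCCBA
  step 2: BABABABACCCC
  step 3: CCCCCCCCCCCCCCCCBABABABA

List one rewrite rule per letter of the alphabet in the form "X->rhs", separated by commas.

  step 2 ⇒ step 3: BABABABACCCC ⇒ CC·CC·CC·CC·CC·CC·CC·CC·BA·BA·BA·BA
    A ↦ CC
    B ↦ CC
    C ↦ BA

A->CC, B->CC, C->BA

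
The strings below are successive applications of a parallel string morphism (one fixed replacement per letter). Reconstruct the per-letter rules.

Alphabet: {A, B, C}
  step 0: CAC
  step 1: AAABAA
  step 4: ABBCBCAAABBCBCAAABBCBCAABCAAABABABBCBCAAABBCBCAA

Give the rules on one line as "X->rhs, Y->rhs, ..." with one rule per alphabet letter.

A->AB, B->BC, C->AA

  step 0 ⇒ step 1: CAC ⇒ AA·AB·AA
    A ↦ AB
    C ↦ AA
    B ↦ BC  (constrained at step 1)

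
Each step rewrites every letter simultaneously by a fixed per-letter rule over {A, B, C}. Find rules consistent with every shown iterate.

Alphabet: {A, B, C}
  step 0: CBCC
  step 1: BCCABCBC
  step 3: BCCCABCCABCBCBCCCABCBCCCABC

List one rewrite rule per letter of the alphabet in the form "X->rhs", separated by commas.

  step 0 ⇒ step 1: CBCC ⇒ BC·CA·BC·BC
    B ↦ CA
    C ↦ BC
    A ↦ C  (constrained at step 1)

A->C, B->CA, C->BC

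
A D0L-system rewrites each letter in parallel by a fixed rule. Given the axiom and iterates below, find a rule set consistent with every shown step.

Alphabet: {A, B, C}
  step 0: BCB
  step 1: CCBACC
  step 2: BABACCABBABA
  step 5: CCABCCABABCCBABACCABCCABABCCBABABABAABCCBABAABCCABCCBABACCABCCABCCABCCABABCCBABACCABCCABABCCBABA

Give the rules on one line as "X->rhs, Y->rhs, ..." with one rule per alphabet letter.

  step 1 ⇒ step 2: CCBACC ⇒ BA·BA·CC·AB·BA·BA
    A ↦ AB
    B ↦ CC
    C ↦ BA

A->AB, B->CC, C->BA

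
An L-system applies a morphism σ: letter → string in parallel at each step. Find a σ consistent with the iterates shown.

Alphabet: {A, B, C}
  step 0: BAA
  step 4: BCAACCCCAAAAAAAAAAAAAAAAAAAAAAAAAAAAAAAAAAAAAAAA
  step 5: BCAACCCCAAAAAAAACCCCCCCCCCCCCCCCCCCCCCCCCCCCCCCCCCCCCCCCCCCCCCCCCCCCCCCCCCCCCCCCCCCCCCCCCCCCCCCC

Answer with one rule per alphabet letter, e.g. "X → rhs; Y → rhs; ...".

  step 4 ⇒ step 5: BCAACCCCAAAAAAAAAAAAAAAAAAAAAAAAAAAAAAAAAAAAAAAA ⇒ BC·AA·CC·CC·AA·AA·AA·AA·CC·CC·CC·CC·CC·CC·CC·CC·CC·CC·CC·CC·CC·CC·CC·CC·CC·CC·CC·CC·CC·CC·CC·CC·CC·CC·CC·CC·CC·CC·CC·CC·CC·CC·CC·CC·CC·CC·CC·CC
    A ↦ CC
    B ↦ BC
    C ↦ AA

A->CC, B->BC, C->AA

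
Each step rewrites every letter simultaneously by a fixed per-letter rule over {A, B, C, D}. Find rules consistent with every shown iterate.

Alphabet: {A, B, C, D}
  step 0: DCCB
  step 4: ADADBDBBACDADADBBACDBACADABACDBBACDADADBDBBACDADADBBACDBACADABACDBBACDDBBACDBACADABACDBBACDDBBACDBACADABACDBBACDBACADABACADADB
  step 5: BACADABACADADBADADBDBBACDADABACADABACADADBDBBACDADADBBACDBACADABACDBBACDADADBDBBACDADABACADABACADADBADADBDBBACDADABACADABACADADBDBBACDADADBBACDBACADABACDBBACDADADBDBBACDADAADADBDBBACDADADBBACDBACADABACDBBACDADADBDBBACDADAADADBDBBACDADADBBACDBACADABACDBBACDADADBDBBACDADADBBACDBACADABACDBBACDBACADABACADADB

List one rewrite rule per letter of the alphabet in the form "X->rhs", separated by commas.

  step 4 ⇒ step 5: ADADBDBBACDADADBBACDBACADABACDBBACDADADBDBBACDADADBBACDBACADABACDBBACDDBBACDBACADABACDBBACDDBBACDBACADABACDBBACDBACADABACADADB ⇒ BAC·ADA·BAC·ADA·DB·ADA·DB·DB·BAC·D·ADA·BAC·ADA·BAC·ADA·DB·DB·BAC·D·ADA·DB·BAC·D·BAC·ADA·BAC·DB·BAC·D·ADA·DB·DB·BAC·D·ADA·BAC·ADA·BAC·ADA·DB·ADA·DB·DB·BAC·D·ADA·BAC·ADA·BAC·ADA·DB·DB·BAC·D·ADA·DB·BAC·D·BAC·ADA·BAC·DB·BAC·D·ADA·DB·DB·BAC·D·ADA·ADA·DB·DB·BAC·D·ADA·DB·BAC·D·BAC·ADA·BAC·DB·BAC·D·ADA·DB·DB·BAC·D·ADA·ADA·DB·DB·BAC·D·ADA·DB·BAC·D·BAC·ADA·BAC·DB·BAC·D·ADA·DB·DB·BAC·D·ADA·DB·BAC·D·BAC·ADA·BAC·DB·BAC·D·BAC·ADA·BAC·ADA·DB
    A ↦ BAC
    B ↦ DB
    C ↦ D
    D ↦ ADA

A->BAC, B->DB, C->D, D->ADA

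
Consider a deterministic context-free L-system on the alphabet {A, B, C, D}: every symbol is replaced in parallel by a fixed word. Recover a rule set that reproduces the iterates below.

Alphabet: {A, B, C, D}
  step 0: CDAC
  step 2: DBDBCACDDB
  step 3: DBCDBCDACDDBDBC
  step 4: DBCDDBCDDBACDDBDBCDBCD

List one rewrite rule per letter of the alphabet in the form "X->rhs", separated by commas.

  step 3 ⇒ step 4: DBCDBCDACDDBDBC ⇒ DB·C·D·DB·C·D·DB·AC·D·DB·DB·C·DB·C·D
    A ↦ AC
    B ↦ C
    C ↦ D
    D ↦ DB

A->AC, B->C, C->D, D->DB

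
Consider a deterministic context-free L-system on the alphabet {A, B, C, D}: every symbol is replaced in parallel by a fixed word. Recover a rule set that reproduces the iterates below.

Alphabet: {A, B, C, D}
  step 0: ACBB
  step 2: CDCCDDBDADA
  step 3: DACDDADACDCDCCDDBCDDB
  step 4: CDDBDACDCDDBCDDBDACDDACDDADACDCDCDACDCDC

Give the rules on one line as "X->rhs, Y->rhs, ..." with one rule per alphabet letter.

A->DB, B->C, C->DA, D->CD

  step 3 ⇒ step 4: DACDDADACDCDCCDDBCDDB ⇒ CD·DB·DA·CD·CD·DB·CD·DB·DA·CD·DA·CD·DA·DA·CD·CD·C·DA·CD·CD·C
    A ↦ DB
    B ↦ C
    C ↦ DA
    D ↦ CD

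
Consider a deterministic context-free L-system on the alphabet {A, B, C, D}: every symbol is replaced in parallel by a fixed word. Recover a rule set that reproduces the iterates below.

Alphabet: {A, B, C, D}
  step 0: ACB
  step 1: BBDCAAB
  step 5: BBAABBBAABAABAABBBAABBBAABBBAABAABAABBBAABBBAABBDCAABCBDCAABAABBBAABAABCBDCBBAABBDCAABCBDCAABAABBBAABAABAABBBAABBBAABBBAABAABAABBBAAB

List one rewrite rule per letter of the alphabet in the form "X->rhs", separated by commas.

A->B, B->AAB, C->BDC, D->C

  step 0 ⇒ step 1: ACB ⇒ B·BDC·AAB
    A ↦ B
    B ↦ AAB
    C ↦ BDC
    D ↦ C  (constrained at step 1)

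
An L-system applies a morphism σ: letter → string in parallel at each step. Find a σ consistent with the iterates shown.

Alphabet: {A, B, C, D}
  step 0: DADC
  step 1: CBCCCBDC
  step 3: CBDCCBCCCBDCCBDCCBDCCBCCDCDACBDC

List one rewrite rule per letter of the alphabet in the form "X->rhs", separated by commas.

A->CC, B->DA, C->DC, D->CB

  step 0 ⇒ step 1: DADC ⇒ CB·CC·CB·DC
    A ↦ CC
    C ↦ DC
    D ↦ CB
    B ↦ DA  (constrained at step 1)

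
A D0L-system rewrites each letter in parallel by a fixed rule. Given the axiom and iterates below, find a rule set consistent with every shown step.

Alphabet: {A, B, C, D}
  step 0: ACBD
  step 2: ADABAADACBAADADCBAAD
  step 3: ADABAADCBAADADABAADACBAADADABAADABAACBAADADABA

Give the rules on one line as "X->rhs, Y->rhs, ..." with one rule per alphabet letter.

  step 2 ⇒ step 3: ADABAADACBAADADCBAAD ⇒ AD·ABA·AD·CBA·AD·AD·ABA·AD·A·CBA·AD·AD·ABA·AD·ABA·A·CBA·AD·AD·ABA
    A ↦ AD
    B ↦ CBA
    C ↦ A
    D ↦ ABA

A->AD, B->CBA, C->A, D->ABA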